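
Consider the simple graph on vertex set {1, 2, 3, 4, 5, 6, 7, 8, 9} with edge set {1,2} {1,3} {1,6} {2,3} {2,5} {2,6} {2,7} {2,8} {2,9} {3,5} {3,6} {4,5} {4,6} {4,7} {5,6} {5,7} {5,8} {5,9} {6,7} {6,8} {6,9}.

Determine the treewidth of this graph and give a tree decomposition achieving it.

Every bag has size at most 4, so the width is 4 − 1 = 3 and tw(G) ≤ 3. For the lower bound, the 4 vertices {1, 2, 3, 6} are pairwise adjacent, and any tree decomposition puts a clique entirely inside one bag — forcing width ≥ 3. Therefore the treewidth is 3.

Treewidth 3.
Bags: B1 = {2, 3, 5, 6}  B2 = {1, 2, 3, 6}  B3 = {2, 5, 6, 9}  B4 = {2, 5, 6, 7}  B5 = {4, 5, 6, 7}  B6 = {2, 5, 6, 8}
Tree: B1–B2, B1–B3, B3–B4, B4–B5, B4–B6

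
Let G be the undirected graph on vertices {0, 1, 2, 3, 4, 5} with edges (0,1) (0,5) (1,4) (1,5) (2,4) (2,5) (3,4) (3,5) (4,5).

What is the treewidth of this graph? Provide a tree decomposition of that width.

Treewidth 2.
One optimal decomposition is:
Bags: B1 = {3, 4, 5}  B2 = {2, 4, 5}  B3 = {1, 4, 5}  B4 = {0, 1, 5}
Tree: B1–B2, B2–B3, B3–B4

Each bag holds 3 vertices, so the decomposition has width 2, which upper-bounds the treewidth. Conversely, {0, 1, 5} is a clique of size 3, and the vertices of any clique must share a bag in every tree decomposition; so some bag has ≥ 3 vertices and tw(G) ≥ 2. Combining the bounds, tw(G) = 2.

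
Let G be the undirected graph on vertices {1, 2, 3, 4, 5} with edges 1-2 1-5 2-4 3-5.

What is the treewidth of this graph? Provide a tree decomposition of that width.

Treewidth 1.
One such decomposition:
Bags: B1 = {3, 5}  B2 = {1, 5}  B3 = {1, 2}  B4 = {2, 4}
Tree: B1–B2, B2–B3, B3–B4

The largest bag has 2 vertices, giving width 1; this decomposition certifies tw(G) ≤ 1. Any graph with an edge has treewidth ≥ 1, and G has the edge 3–5. Therefore the treewidth is 1.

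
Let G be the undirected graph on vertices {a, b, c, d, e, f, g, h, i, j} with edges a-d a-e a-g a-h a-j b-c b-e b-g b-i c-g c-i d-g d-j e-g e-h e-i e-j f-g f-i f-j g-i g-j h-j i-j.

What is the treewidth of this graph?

3

A width-3 tree decomposition is:
Bags: B1 = {b, e, g, i}  B2 = {e, g, i, j}  B3 = {a, e, g, j}  B4 = {a, e, h, j}  B5 = {a, d, g, j}  B6 = {f, g, i, j}  B7 = {b, c, g, i}
Tree: B1–B2, B2–B3, B3–B4, B3–B5, B2–B6, B1–B7
Every bag has size at most 4, so the width is 4 − 1 = 3 and tw(G) ≤ 3. For the lower bound, the 4 vertices {a, d, g, j} are pairwise adjacent, and any tree decomposition puts a clique entirely inside one bag — forcing width ≥ 3. Therefore the treewidth is 3.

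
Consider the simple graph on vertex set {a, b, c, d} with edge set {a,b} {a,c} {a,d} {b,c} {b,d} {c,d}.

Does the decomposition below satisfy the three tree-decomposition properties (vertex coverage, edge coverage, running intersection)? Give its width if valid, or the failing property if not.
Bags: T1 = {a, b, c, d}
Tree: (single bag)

Yes; width 3.

Vertex coverage: the bags together contain {a, b, c, d}, the full vertex set. Edge coverage: each edge of G has both endpoints in at least one bag. Running intersection: for every vertex, the bags containing it form a connected subtree. All three properties hold, so this is a valid tree decomposition of width max|bag| − 1 = 3, and hence tw(G) ≤ 3.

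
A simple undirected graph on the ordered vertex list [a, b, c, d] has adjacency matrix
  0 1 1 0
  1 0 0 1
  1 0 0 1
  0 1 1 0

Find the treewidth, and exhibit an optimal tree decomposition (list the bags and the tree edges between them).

Treewidth 2.
Bags: B1 = {a, c, d}  B2 = {a, b, d}
Tree: B1–B2

Every bag has size at most 3, so the width is 3 − 1 = 2 and tw(G) ≤ 2. For the lower bound, G contains the cycle a–c–d–b–a, so G is not a forest; only forests have treewidth ≤ 1, hence tw(G) ≥ 2. Therefore the treewidth is 2.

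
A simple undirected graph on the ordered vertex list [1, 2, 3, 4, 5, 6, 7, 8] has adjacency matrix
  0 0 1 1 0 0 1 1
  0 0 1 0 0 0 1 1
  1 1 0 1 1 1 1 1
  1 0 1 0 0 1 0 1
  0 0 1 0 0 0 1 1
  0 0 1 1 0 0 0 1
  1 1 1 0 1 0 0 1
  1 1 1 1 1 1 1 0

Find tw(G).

A width-3 tree decomposition is:
Bags: B1 = {1, 3, 4, 8}  B2 = {3, 4, 6, 8}  B3 = {1, 3, 7, 8}  B4 = {3, 5, 7, 8}  B5 = {2, 3, 7, 8}
Tree: B1–B2, B1–B3, B3–B4, B3–B5
Every bag has size at most 4, so the width is 4 − 1 = 3 and tw(G) ≤ 3. For the lower bound, the 4 vertices {1, 3, 4, 8} are pairwise adjacent, and any tree decomposition puts a clique entirely inside one bag — forcing width ≥ 3. Therefore the treewidth is 3.

3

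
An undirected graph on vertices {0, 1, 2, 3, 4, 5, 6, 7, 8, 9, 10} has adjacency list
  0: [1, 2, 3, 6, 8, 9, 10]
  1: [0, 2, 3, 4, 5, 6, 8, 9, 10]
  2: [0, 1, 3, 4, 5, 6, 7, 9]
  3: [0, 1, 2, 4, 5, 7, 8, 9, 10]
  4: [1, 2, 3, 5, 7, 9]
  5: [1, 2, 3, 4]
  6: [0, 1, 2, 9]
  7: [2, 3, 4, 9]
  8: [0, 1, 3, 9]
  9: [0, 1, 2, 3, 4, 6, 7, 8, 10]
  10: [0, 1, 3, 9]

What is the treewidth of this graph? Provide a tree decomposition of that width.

Every bag has size at most 5, so the width is 5 − 1 = 4 and tw(G) ≤ 4. For the lower bound, the 5 vertices {0, 1, 3, 8, 9} are pairwise adjacent, and any tree decomposition puts a clique entirely inside one bag — forcing width ≥ 4. Hence tw(G) = 4 exactly.

Treewidth 4.
Bags: B1 = {2, 3, 4, 7, 9}  B2 = {1, 2, 3, 4, 9}  B3 = {0, 1, 2, 3, 9}  B4 = {0, 1, 3, 8, 9}  B5 = {0, 1, 2, 6, 9}  B6 = {1, 2, 3, 4, 5}  B7 = {0, 1, 3, 9, 10}
Tree: B1–B2, B2–B3, B3–B4, B3–B5, B2–B6, B4–B7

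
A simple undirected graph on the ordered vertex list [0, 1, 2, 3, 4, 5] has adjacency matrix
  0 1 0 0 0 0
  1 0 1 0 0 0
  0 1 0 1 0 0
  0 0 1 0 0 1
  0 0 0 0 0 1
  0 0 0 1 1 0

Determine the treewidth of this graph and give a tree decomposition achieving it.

Treewidth 1.
One optimal decomposition is:
Bags: B1 = {4, 5}  B2 = {3, 5}  B3 = {2, 3}  B4 = {1, 2}  B5 = {0, 1}
Tree: B1–B2, B2–B3, B3–B4, B4–B5

The largest bag has 2 vertices, giving width 1; this decomposition certifies tw(G) ≤ 1. Since G has at least one edge (e.g. 4–5), it is not an edgeless graph, so tw(G) ≥ 1. Hence tw(G) = 1 exactly.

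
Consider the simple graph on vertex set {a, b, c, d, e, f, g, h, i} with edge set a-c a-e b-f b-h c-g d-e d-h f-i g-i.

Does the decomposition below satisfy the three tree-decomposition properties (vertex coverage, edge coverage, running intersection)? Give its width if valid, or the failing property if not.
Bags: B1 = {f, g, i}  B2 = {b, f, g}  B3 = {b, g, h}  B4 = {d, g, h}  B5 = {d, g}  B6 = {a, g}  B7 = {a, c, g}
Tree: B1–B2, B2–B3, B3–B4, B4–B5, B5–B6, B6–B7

A tree decomposition must satisfy three properties: every vertex lies in some bag; for every edge, both endpoints lie together in some bag; and for every vertex, the bags containing it form a connected subtree. Here vertex e appears in no bag, so the decomposition is invalid.

No — vertex e appears in no bag.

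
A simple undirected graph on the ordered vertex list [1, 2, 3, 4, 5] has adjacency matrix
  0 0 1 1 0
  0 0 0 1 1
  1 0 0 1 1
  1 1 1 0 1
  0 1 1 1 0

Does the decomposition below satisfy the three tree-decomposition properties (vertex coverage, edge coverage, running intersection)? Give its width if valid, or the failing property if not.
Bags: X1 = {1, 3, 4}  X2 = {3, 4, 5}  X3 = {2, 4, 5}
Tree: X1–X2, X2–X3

Yes; width 2.

Vertex coverage: the bags together contain {1, 2, 3, 4, 5}, the full vertex set. Edge coverage: each edge of G has both endpoints in at least one bag. Running intersection: for every vertex, the bags containing it form a connected subtree. All three properties hold, so this is a valid tree decomposition of width max|bag| − 1 = 2, and hence tw(G) ≤ 2.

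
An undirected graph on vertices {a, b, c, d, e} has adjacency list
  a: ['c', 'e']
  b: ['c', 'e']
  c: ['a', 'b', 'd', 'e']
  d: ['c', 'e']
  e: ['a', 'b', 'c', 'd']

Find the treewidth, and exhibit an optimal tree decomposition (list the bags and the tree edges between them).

Every bag has size at most 3, so the width is 3 − 1 = 2 and tw(G) ≤ 2. On the other hand G contains the 3-clique {c, d, e}. A clique must lie in a single bag of any decomposition, so no decomposition can have width below 2. Hence tw(G) = 2 exactly.

Treewidth 2.
Bags: B1 = {b, c, e}  B2 = {c, d, e}  B3 = {a, c, e}
Tree: B1–B2, B1–B3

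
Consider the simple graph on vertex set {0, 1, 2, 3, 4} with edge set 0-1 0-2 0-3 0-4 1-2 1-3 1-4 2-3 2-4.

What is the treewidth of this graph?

A width-3 tree decomposition is:
Bags: B1 = {0, 1, 2, 4}  B2 = {0, 1, 2, 3}
Tree: B1–B2
Every bag has size at most 4, so the width is 4 − 1 = 3 and tw(G) ≤ 3. Conversely, {0, 1, 2, 3} is a clique of size 4, and the vertices of any clique must share a bag in every tree decomposition; so some bag has ≥ 4 vertices and tw(G) ≥ 3. The upper and lower bounds meet at 3, so that is the treewidth.

3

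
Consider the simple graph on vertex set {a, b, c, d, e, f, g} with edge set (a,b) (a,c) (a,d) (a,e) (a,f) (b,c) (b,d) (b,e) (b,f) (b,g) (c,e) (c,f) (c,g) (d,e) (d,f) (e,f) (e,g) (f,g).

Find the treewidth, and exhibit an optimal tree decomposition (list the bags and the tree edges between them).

Treewidth 4.
One such decomposition:
Bags: B1 = {a, b, c, e, f}  B2 = {b, c, e, f, g}  B3 = {a, b, d, e, f}
Tree: B1–B2, B1–B3

Each bag holds 5 vertices, so the decomposition has width 4, which upper-bounds the treewidth. On the other hand G contains the 5-clique {a, b, d, e, f}. A clique must lie in a single bag of any decomposition, so no decomposition can have width below 4. Therefore the treewidth is 4.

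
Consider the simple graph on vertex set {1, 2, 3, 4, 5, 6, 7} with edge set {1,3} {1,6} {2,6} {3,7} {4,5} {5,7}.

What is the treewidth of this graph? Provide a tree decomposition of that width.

Every bag has size at most 2, so the width is 2 − 1 = 1 and tw(G) ≤ 1. G has an edge, so its treewidth is at least 1. Hence tw(G) = 1 exactly.

Treewidth 1.
Bags: B1 = {2, 6}  B2 = {1, 6}  B3 = {1, 3}  B4 = {3, 7}  B5 = {5, 7}  B6 = {4, 5}
Tree: B1–B2, B2–B3, B3–B4, B4–B5, B5–B6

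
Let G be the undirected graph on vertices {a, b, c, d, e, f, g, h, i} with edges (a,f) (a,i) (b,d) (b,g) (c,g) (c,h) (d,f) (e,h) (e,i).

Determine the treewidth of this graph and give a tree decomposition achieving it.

Each bag holds 3 vertices, so the decomposition has width 2, which upper-bounds the treewidth. Since c–h–e–i–a–f–d–b–g–c is a cycle in G, G is not acyclic. Forests are exactly the graphs of treewidth ≤ 1, so tw(G) ≥ 2. Hence tw(G) = 2 exactly.

Treewidth 2.
One such decomposition:
Bags: B1 = {c, e, h}  B2 = {c, e, i}  B3 = {a, c, i}  B4 = {a, c, f}  B5 = {c, d, f}  B6 = {b, c, d}  B7 = {b, c, g}
Tree: B1–B2, B2–B3, B3–B4, B4–B5, B5–B6, B6–B7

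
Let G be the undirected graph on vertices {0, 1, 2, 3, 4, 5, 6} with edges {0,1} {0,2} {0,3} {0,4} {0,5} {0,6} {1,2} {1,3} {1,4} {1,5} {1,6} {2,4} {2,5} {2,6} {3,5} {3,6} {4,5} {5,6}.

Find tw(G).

4

A width-4 tree decomposition is:
Bags: B1 = {0, 1, 2, 5, 6}  B2 = {0, 1, 2, 4, 5}  B3 = {0, 1, 3, 5, 6}
Tree: B1–B2, B1–B3
Every bag has size at most 5, so the width is 5 − 1 = 4 and tw(G) ≤ 4. Conversely, {0, 1, 2, 4, 5} is a clique of size 5, and the vertices of any clique must share a bag in every tree decomposition; so some bag has ≥ 5 vertices and tw(G) ≥ 4. Hence tw(G) = 4 exactly.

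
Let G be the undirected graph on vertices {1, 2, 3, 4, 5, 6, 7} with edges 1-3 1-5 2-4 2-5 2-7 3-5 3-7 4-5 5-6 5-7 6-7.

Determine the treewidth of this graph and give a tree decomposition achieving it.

The largest bag has 3 vertices, giving width 2; this decomposition certifies tw(G) ≤ 2. Conversely, {1, 3, 5} is a clique of size 3, and the vertices of any clique must share a bag in every tree decomposition; so some bag has ≥ 3 vertices and tw(G) ≥ 2. Hence tw(G) = 2 exactly.

Treewidth 2.
One such decomposition:
Bags: B1 = {2, 5, 7}  B2 = {5, 6, 7}  B3 = {3, 5, 7}  B4 = {2, 4, 5}  B5 = {1, 3, 5}
Tree: B1–B2, B1–B3, B1–B4, B3–B5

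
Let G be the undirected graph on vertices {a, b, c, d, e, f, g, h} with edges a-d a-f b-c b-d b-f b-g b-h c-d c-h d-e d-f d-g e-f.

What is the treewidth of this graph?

A width-2 tree decomposition is:
Bags: B1 = {b, c, d}  B2 = {b, d, f}  B3 = {d, e, f}  B4 = {b, c, h}  B5 = {b, d, g}  B6 = {a, d, f}
Tree: B1–B2, B2–B3, B1–B4, B1–B5, B3–B6
The largest bag has 3 vertices, giving width 2; this decomposition certifies tw(G) ≤ 2. On the other hand G contains the 3-clique {b, d, g}. A clique must lie in a single bag of any decomposition, so no decomposition can have width below 2. Combining the bounds, tw(G) = 2.

2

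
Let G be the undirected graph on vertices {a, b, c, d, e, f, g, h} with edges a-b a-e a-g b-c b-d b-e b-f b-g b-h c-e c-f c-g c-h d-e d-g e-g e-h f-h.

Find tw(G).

A width-3 tree decomposition is:
Bags: B1 = {b, c, e, g}  B2 = {b, c, e, h}  B3 = {b, d, e, g}  B4 = {b, c, f, h}  B5 = {a, b, e, g}
Tree: B1–B2, B1–B3, B2–B4, B1–B5
The largest bag has 4 vertices, giving width 3; this decomposition certifies tw(G) ≤ 3. For the lower bound, the 4 vertices {b, d, e, g} are pairwise adjacent, and any tree decomposition puts a clique entirely inside one bag — forcing width ≥ 3. The upper and lower bounds meet at 3, so that is the treewidth.

3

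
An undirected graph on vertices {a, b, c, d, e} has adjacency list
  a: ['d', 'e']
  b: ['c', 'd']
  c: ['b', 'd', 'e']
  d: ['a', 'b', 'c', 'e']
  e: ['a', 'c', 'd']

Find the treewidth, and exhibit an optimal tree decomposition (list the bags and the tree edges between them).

Treewidth 2.
One optimal decomposition is:
Bags: B1 = {c, d, e}  B2 = {a, d, e}  B3 = {b, c, d}
Tree: B1–B2, B1–B3

The largest bag has 3 vertices, giving width 2; this decomposition certifies tw(G) ≤ 2. For the lower bound, the 3 vertices {c, d, e} are pairwise adjacent, and any tree decomposition puts a clique entirely inside one bag — forcing width ≥ 2. Combining the bounds, tw(G) = 2.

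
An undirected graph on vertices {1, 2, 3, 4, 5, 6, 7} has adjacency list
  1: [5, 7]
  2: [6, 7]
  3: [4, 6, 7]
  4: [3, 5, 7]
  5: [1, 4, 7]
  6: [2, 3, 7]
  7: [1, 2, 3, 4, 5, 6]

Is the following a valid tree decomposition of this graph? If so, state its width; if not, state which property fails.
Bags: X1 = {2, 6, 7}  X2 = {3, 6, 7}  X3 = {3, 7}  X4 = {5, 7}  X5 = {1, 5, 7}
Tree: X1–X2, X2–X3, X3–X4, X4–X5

A tree decomposition must satisfy three properties: every vertex lies in some bag; for every edge, both endpoints lie together in some bag; and for every vertex, the bags containing it form a connected subtree. Here vertex 4 appears in no bag, so the decomposition is invalid.

No — vertex 4 appears in no bag.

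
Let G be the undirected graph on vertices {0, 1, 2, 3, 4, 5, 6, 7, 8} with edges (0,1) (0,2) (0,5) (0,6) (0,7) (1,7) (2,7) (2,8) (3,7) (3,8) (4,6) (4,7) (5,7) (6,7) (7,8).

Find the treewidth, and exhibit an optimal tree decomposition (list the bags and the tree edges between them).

Treewidth 2.
One such decomposition:
Bags: B1 = {0, 2, 7}  B2 = {2, 7, 8}  B3 = {0, 1, 7}  B4 = {0, 5, 7}  B5 = {3, 7, 8}  B6 = {0, 6, 7}  B7 = {4, 6, 7}
Tree: B1–B2, B1–B3, B1–B4, B2–B5, B1–B6, B6–B7

Each bag holds 3 vertices, so the decomposition has width 2, which upper-bounds the treewidth. For the lower bound, the 3 vertices {0, 1, 7} are pairwise adjacent, and any tree decomposition puts a clique entirely inside one bag — forcing width ≥ 2. Hence tw(G) = 2 exactly.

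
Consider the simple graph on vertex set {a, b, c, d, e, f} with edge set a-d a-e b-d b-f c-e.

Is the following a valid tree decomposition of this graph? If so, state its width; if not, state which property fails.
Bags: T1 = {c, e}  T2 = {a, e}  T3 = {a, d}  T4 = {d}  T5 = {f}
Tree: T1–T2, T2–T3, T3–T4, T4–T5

No — vertex b appears in no bag.

A tree decomposition must satisfy three properties: every vertex lies in some bag; for every edge, both endpoints lie together in some bag; and for every vertex, the bags containing it form a connected subtree. Here vertex b appears in no bag, so the decomposition is invalid.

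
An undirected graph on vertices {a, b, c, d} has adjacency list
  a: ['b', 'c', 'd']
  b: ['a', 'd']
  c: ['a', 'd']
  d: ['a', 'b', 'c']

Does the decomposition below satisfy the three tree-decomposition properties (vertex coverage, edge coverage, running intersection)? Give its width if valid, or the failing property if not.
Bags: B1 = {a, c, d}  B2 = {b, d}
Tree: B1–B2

No — edge (a,b) lies in no bag.

A tree decomposition must satisfy three properties: every vertex lies in some bag; for every edge, both endpoints lie together in some bag; and for every vertex, the bags containing it form a connected subtree. Here edge (a,b) lies in no bag, so the decomposition is invalid.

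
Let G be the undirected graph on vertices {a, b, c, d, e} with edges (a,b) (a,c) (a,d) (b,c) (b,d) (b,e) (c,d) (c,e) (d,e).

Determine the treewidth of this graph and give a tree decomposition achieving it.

Each bag holds 4 vertices, so the decomposition has width 3, which upper-bounds the treewidth. For the lower bound, the 4 vertices {b, c, d, e} are pairwise adjacent, and any tree decomposition puts a clique entirely inside one bag — forcing width ≥ 3. The upper and lower bounds meet at 3, so that is the treewidth.

Treewidth 3.
Bags: B1 = {a, b, c, d}  B2 = {b, c, d, e}
Tree: B1–B2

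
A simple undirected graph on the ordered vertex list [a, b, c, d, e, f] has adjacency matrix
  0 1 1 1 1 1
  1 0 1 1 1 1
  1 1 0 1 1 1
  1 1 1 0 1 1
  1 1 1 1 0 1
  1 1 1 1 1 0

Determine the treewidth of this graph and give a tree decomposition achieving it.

With just one bag of size 6, the width is 6 − 1 = 5, so tw(G) ≤ 5. Conversely, {a, b, c, d, e, f} is a clique of size 6, and the vertices of any clique must share a bag in every tree decomposition; so some bag has ≥ 6 vertices and tw(G) ≥ 5. Therefore the treewidth is 5.

Treewidth 5.
One optimal decomposition is:
Bags: B1 = {a, b, c, d, e, f}
Tree: (single bag)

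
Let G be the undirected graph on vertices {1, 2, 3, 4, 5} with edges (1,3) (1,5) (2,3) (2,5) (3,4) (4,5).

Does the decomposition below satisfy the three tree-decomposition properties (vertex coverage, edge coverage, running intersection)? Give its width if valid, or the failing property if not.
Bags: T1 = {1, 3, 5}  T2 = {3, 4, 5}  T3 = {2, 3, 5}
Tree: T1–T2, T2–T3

Yes; width 2.

Vertex coverage: the bags together contain {1, 2, 3, 4, 5}, the full vertex set. Edge coverage: each edge of G has both endpoints in at least one bag. Running intersection: for every vertex, the bags containing it form a connected subtree. All three properties hold, so this is a valid tree decomposition of width max|bag| − 1 = 2, and hence tw(G) ≤ 2.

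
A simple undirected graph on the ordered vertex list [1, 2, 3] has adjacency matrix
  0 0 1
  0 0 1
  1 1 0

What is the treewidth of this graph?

1

A width-1 tree decomposition is:
Bags: B1 = {2, 3}  B2 = {1, 3}
Tree: B1–B2
Every bag has size at most 2, so the width is 2 − 1 = 1 and tw(G) ≤ 1. G has an edge, so its treewidth is at least 1. The upper and lower bounds meet at 1, so that is the treewidth.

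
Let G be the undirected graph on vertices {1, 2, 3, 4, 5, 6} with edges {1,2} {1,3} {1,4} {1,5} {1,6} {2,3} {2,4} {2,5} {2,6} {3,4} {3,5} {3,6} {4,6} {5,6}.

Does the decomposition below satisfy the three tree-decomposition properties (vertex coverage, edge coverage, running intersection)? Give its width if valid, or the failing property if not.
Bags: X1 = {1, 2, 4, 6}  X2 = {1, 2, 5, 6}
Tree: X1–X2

No — vertex 3 appears in no bag.

A tree decomposition must satisfy three properties: every vertex lies in some bag; for every edge, both endpoints lie together in some bag; and for every vertex, the bags containing it form a connected subtree. Here vertex 3 appears in no bag, so the decomposition is invalid.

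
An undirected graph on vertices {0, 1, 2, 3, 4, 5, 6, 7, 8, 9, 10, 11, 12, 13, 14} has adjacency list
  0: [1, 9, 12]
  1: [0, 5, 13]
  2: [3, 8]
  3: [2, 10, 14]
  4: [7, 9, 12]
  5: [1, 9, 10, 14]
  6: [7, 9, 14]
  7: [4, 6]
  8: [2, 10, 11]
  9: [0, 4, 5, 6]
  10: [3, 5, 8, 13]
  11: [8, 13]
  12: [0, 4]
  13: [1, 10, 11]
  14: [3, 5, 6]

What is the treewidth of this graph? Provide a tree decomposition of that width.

Each bag holds 4 vertices, so the decomposition has width 3, which upper-bounds the treewidth. For the lower bound: the 4 vertex sets {2,8,11}, {3}, {10}, {1,5,13,14} are disjoint, each induces a connected subgraph, and every pair is joined by at least one edge of G. Contracting each set to a single vertex therefore yields K_{4} as a minor, and since treewidth is minor-monotone, tw(G) ≥ tw(K_{4}) = 3. Combining the bounds, tw(G) = 3.

Treewidth 3.
One such decomposition:
Bags: B1 = {2, 3, 8, 11}  B2 = {3, 8, 10, 11}  B3 = {3, 10, 11, 13}  B4 = {3, 10, 13, 14}  B5 = {5, 10, 13, 14}  B6 = {1, 5, 13, 14}  B7 = {1, 5, 6, 14}  B8 = {1, 5, 6, 9}  B9 = {0, 1, 6, 9}  B10 = {0, 6, 7, 9}  B11 = {0, 4, 7, 9}  B12 = {0, 4, 7, 12}
Tree: B1–B2, B2–B3, B3–B4, B4–B5, B5–B6, B6–B7, B7–B8, B8–B9, B9–B10, B10–B11, B11–B12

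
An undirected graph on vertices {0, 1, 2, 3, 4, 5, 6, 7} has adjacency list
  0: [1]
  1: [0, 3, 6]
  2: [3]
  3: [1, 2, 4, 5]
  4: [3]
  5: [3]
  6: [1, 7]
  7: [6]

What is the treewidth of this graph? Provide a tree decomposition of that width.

Every bag has size at most 2, so the width is 2 − 1 = 1 and tw(G) ≤ 1. Any graph with an edge has treewidth ≥ 1, and G has the edge 3–5. Combining the bounds, tw(G) = 1.

Treewidth 1.
One such decomposition:
Bags: B1 = {3, 5}  B2 = {1, 3}  B3 = {0, 1}  B4 = {1, 6}  B5 = {6, 7}  B6 = {2, 3}  B7 = {3, 4}
Tree: B1–B2, B2–B3, B3–B4, B4–B5, B1–B6, B6–B7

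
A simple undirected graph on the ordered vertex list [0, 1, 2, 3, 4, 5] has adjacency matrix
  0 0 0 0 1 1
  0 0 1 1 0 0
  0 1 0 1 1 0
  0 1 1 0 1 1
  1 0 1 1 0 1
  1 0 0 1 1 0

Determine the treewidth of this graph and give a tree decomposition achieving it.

Treewidth 2.
Bags: B1 = {2, 3, 4}  B2 = {3, 4, 5}  B3 = {0, 4, 5}  B4 = {1, 2, 3}
Tree: B1–B2, B2–B3, B1–B4

The largest bag has 3 vertices, giving width 2; this decomposition certifies tw(G) ≤ 2. Conversely, {0, 4, 5} is a clique of size 3, and the vertices of any clique must share a bag in every tree decomposition; so some bag has ≥ 3 vertices and tw(G) ≥ 2. The upper and lower bounds meet at 2, so that is the treewidth.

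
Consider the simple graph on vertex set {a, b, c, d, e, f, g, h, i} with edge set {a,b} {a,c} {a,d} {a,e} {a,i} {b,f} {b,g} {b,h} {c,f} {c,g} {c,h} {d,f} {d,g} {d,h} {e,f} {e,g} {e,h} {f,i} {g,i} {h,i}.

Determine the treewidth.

A width-4 tree decomposition is:
Bags: B1 = {a, e, f, g, h}  B2 = {a, d, f, g, h}  B3 = {a, f, g, h, i}  B4 = {a, c, f, g, h}  B5 = {a, b, f, g, h}
Tree: B1–B2, B2–B3, B3–B4, B4–B5
Every bag has size at most 5, so the width is 5 − 1 = 4 and tw(G) ≤ 4. For the lower bound: the 5 vertex sets {e,h}, {d,g}, {f,i}, {a}, {c} are disjoint, each induces a connected subgraph, and every pair is joined by at least one edge of G. Contracting each set to a single vertex therefore yields K_{5} as a minor, and since treewidth is minor-monotone, tw(G) ≥ tw(K_{5}) = 4. Combining the bounds, tw(G) = 4.

4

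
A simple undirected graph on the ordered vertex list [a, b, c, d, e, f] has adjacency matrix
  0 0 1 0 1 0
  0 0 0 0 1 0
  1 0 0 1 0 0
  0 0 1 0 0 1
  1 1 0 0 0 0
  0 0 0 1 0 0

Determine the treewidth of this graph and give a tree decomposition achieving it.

Every bag has size at most 2, so the width is 2 − 1 = 1 and tw(G) ≤ 1. G has an edge, so its treewidth is at least 1. Therefore the treewidth is 1.

Treewidth 1.
One such decomposition:
Bags: B1 = {b, e}  B2 = {a, e}  B3 = {a, c}  B4 = {c, d}  B5 = {d, f}
Tree: B1–B2, B2–B3, B3–B4, B4–B5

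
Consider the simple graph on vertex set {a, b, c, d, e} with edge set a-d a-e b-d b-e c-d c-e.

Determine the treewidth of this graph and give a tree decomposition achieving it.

Every bag has size at most 3, so the width is 3 − 1 = 2 and tw(G) ≤ 2. For the lower bound, G contains the cycle e–c–d–a–e, so G is not a forest; only forests have treewidth ≤ 1, hence tw(G) ≥ 2. The upper and lower bounds meet at 2, so that is the treewidth.

Treewidth 2.
One optimal decomposition is:
Bags: B1 = {c, d, e}  B2 = {a, d, e}  B3 = {b, d, e}
Tree: B1–B2, B2–B3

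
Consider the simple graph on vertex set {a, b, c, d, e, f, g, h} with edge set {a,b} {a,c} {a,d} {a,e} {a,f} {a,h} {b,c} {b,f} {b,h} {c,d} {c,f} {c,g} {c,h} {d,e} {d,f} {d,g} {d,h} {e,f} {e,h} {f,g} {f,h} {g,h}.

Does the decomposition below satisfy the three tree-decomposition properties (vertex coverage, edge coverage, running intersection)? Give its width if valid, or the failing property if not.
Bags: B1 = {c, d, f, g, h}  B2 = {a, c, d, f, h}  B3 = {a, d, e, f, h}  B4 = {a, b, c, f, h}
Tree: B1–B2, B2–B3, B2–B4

Vertex coverage: the bags together contain {a, b, c, d, e, f, g, h}, the full vertex set. Edge coverage: each edge of G has both endpoints in at least one bag. Running intersection: for every vertex, the bags containing it form a connected subtree. All three properties hold, so this is a valid tree decomposition of width max|bag| − 1 = 4, and hence tw(G) ≤ 4.

Yes; width 4.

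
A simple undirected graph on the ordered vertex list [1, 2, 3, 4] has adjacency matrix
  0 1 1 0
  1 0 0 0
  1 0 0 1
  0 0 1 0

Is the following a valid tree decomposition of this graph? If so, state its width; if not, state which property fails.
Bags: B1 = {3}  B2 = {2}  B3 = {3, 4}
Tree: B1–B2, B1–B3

No — vertex 1 appears in no bag.

A tree decomposition must satisfy three properties: every vertex lies in some bag; for every edge, both endpoints lie together in some bag; and for every vertex, the bags containing it form a connected subtree. Here vertex 1 appears in no bag, so the decomposition is invalid.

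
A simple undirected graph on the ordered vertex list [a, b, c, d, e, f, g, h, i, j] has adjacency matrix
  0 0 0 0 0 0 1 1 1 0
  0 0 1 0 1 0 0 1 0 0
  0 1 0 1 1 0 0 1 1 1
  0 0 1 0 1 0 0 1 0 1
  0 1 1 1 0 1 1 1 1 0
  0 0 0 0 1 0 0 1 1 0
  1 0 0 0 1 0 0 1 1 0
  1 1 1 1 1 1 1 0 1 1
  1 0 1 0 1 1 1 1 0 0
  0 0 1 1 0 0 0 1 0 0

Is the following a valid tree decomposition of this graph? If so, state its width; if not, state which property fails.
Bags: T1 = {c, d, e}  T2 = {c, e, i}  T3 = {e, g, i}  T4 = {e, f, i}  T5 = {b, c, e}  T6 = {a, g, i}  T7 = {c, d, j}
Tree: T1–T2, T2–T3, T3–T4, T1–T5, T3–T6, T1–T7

No — vertex h appears in no bag.

A tree decomposition must satisfy three properties: every vertex lies in some bag; for every edge, both endpoints lie together in some bag; and for every vertex, the bags containing it form a connected subtree. Here vertex h appears in no bag, so the decomposition is invalid.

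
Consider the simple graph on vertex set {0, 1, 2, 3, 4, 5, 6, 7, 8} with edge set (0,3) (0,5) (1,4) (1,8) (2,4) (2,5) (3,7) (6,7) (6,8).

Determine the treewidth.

2

A width-2 tree decomposition is:
Bags: B1 = {1, 2, 4}  B2 = {1, 2, 8}  B3 = {2, 6, 8}  B4 = {2, 6, 7}  B5 = {2, 3, 7}  B6 = {0, 2, 3}  B7 = {0, 2, 5}
Tree: B1–B2, B2–B3, B3–B4, B4–B5, B5–B6, B6–B7
The largest bag has 3 vertices, giving width 2; this decomposition certifies tw(G) ≤ 2. Since 2–4–1–8–6–7–3–0–5–2 is a cycle in G, G is not acyclic. Forests are exactly the graphs of treewidth ≤ 1, so tw(G) ≥ 2. Hence tw(G) = 2 exactly.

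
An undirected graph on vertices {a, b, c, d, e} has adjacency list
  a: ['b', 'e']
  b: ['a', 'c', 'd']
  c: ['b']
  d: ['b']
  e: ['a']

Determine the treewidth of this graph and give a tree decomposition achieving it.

Treewidth 1.
Bags: B1 = {b, c}  B2 = {a, b}  B3 = {a, e}  B4 = {b, d}
Tree: B1–B2, B2–B3, B2–B4

Each bag holds 2 vertices, so the decomposition has width 1, which upper-bounds the treewidth. Since G has at least one edge (e.g. c–b), it is not an edgeless graph, so tw(G) ≥ 1. Hence tw(G) = 1 exactly.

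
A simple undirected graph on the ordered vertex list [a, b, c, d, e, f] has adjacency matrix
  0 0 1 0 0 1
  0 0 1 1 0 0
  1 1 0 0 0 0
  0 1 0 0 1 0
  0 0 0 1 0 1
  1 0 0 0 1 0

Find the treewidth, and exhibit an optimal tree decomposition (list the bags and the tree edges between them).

Treewidth 2.
Bags: B1 = {a, c, f}  B2 = {c, e, f}  B3 = {c, d, e}  B4 = {b, c, d}
Tree: B1–B2, B2–B3, B3–B4

Every bag has size at most 3, so the width is 3 − 1 = 2 and tw(G) ≤ 2. Since c–a–f–e–d–b–c is a cycle in G, G is not acyclic. Forests are exactly the graphs of treewidth ≤ 1, so tw(G) ≥ 2. Hence tw(G) = 2 exactly.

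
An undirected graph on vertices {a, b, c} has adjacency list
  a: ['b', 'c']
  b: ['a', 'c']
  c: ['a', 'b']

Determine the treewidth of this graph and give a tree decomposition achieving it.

A single bag containing all 3 vertices is trivially a valid decomposition of width 2. On the other hand G contains the 3-clique {a, b, c}. A clique must lie in a single bag of any decomposition, so no decomposition can have width below 2. The upper and lower bounds meet at 2, so that is the treewidth.

Treewidth 2.
One optimal decomposition is:
Bags: B1 = {a, b, c}
Tree: (single bag)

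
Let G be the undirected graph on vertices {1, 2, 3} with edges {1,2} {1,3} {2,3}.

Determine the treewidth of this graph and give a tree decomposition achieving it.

Treewidth 2.
Bags: B1 = {1, 2, 3}
Tree: (single bag)

A single bag containing all 3 vertices is trivially a valid decomposition of width 2. Conversely, {1, 2, 3} is a clique of size 3, and the vertices of any clique must share a bag in every tree decomposition; so some bag has ≥ 3 vertices and tw(G) ≥ 2. Hence tw(G) = 2 exactly.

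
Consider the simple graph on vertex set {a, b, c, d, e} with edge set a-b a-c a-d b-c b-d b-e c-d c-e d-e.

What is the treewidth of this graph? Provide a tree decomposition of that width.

Each bag holds 4 vertices, so the decomposition has width 3, which upper-bounds the treewidth. On the other hand G contains the 4-clique {b, c, d, e}. A clique must lie in a single bag of any decomposition, so no decomposition can have width below 3. Hence tw(G) = 3 exactly.

Treewidth 3.
Bags: B1 = {a, b, c, d}  B2 = {b, c, d, e}
Tree: B1–B2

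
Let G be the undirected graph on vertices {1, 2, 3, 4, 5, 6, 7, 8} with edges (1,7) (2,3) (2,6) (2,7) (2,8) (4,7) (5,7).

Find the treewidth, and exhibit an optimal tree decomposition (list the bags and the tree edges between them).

Treewidth 1.
One optimal decomposition is:
Bags: B1 = {2, 7}  B2 = {2, 8}  B3 = {1, 7}  B4 = {5, 7}  B5 = {2, 6}  B6 = {4, 7}  B7 = {2, 3}
Tree: B1–B2, B1–B3, B1–B4, B1–B5, B3–B6, B2–B7

The largest bag has 2 vertices, giving width 1; this decomposition certifies tw(G) ≤ 1. Any graph with an edge has treewidth ≥ 1, and G has the edge 2–7. Hence tw(G) = 1 exactly.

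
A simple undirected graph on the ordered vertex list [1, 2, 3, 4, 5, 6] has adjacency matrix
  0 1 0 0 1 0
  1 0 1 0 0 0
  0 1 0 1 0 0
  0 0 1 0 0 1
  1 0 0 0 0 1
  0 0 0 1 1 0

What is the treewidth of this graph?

2

A width-2 tree decomposition is:
Bags: B1 = {1, 2, 5}  B2 = {2, 5, 6}  B3 = {2, 4, 6}  B4 = {2, 3, 4}
Tree: B1–B2, B2–B3, B3–B4
Each bag holds 3 vertices, so the decomposition has width 2, which upper-bounds the treewidth. The edges 2–1–5–6–4–3–2 form a cycle, so G is not a tree and its treewidth is at least 2. The upper and lower bounds meet at 2, so that is the treewidth.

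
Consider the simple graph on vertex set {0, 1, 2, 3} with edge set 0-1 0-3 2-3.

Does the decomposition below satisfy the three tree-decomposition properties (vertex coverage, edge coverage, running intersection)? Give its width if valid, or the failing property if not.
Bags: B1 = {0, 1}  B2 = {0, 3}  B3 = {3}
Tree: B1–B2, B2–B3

A tree decomposition must satisfy three properties: every vertex lies in some bag; for every edge, both endpoints lie together in some bag; and for every vertex, the bags containing it form a connected subtree. Here vertex 2 appears in no bag, so the decomposition is invalid.

No — vertex 2 appears in no bag.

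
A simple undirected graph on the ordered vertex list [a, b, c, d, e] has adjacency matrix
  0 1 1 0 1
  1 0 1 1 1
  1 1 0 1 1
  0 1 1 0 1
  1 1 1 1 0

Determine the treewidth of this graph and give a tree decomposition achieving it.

The largest bag has 4 vertices, giving width 3; this decomposition certifies tw(G) ≤ 3. For the lower bound, the 4 vertices {b, c, d, e} are pairwise adjacent, and any tree decomposition puts a clique entirely inside one bag — forcing width ≥ 3. Combining the bounds, tw(G) = 3.

Treewidth 3.
Bags: B1 = {b, c, d, e}  B2 = {a, b, c, e}
Tree: B1–B2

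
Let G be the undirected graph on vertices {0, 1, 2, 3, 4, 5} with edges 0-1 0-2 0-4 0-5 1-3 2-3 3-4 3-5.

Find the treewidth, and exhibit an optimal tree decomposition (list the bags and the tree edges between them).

Each bag holds 3 vertices, so the decomposition has width 2, which upper-bounds the treewidth. For the lower bound, G contains the cycle 1–0–2–3–1, so G is not a forest; only forests have treewidth ≤ 1, hence tw(G) ≥ 2. Hence tw(G) = 2 exactly.

Treewidth 2.
One such decomposition:
Bags: B1 = {0, 1, 3}  B2 = {0, 2, 3}  B3 = {0, 3, 4}  B4 = {0, 3, 5}
Tree: B1–B2, B2–B3, B3–B4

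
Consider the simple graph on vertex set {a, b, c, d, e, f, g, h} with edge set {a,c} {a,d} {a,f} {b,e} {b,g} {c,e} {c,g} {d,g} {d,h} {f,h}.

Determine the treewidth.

2

A width-2 tree decomposition is:
Bags: B1 = {b, e, g}  B2 = {c, e, g}  B3 = {c, d, g}  B4 = {a, c, d}  B5 = {a, d, h}  B6 = {a, f, h}
Tree: B1–B2, B2–B3, B3–B4, B4–B5, B5–B6
Each bag holds 3 vertices, so the decomposition has width 2, which upper-bounds the treewidth. The edges b–e–c–g–b form a cycle, so G is not a tree and its treewidth is at least 2. Hence tw(G) = 2 exactly.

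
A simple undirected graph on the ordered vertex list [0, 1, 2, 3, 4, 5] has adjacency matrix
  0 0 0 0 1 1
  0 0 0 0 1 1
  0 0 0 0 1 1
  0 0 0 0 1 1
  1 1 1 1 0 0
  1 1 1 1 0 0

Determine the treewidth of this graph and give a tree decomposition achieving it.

Each bag holds 3 vertices, so the decomposition has width 2, which upper-bounds the treewidth. The edges 5–1–4–3–5 form a cycle, so G is not a tree and its treewidth is at least 2. Hence tw(G) = 2 exactly.

Treewidth 2.
One optimal decomposition is:
Bags: B1 = {1, 4, 5}  B2 = {3, 4, 5}  B3 = {0, 4, 5}  B4 = {2, 4, 5}
Tree: B1–B2, B2–B3, B3–B4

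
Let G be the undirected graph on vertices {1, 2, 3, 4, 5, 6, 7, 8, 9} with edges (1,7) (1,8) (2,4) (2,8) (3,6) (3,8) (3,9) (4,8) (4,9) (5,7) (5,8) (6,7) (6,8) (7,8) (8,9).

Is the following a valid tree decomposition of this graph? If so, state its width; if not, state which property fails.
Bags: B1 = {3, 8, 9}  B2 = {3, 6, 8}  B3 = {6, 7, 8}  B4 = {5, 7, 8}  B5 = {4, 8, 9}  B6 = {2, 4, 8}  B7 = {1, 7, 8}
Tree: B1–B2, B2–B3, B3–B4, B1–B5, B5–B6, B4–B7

Yes; width 2.

Vertex coverage: the bags together contain {1, 2, 3, 4, 5, 6, 7, 8, 9}, the full vertex set. Edge coverage: each edge of G has both endpoints in at least one bag. Running intersection: for every vertex, the bags containing it form a connected subtree. All three properties hold, so this is a valid tree decomposition of width max|bag| − 1 = 2, and hence tw(G) ≤ 2.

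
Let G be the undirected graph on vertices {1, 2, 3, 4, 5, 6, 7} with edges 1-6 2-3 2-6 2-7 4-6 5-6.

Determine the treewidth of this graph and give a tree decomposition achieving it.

The largest bag has 2 vertices, giving width 1; this decomposition certifies tw(G) ≤ 1. Since G has at least one edge (e.g. 2–6), it is not an edgeless graph, so tw(G) ≥ 1. Hence tw(G) = 1 exactly.

Treewidth 1.
One optimal decomposition is:
Bags: B1 = {2, 6}  B2 = {2, 7}  B3 = {4, 6}  B4 = {5, 6}  B5 = {2, 3}  B6 = {1, 6}
Tree: B1–B2, B1–B3, B3–B4, B2–B5, B1–B6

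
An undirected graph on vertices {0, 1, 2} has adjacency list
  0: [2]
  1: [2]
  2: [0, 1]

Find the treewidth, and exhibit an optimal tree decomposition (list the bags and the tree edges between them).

Treewidth 1.
One optimal decomposition is:
Bags: B1 = {0, 2}  B2 = {1, 2}
Tree: B1–B2

Every bag has size at most 2, so the width is 2 − 1 = 1 and tw(G) ≤ 1. G has an edge, so its treewidth is at least 1. Hence tw(G) = 1 exactly.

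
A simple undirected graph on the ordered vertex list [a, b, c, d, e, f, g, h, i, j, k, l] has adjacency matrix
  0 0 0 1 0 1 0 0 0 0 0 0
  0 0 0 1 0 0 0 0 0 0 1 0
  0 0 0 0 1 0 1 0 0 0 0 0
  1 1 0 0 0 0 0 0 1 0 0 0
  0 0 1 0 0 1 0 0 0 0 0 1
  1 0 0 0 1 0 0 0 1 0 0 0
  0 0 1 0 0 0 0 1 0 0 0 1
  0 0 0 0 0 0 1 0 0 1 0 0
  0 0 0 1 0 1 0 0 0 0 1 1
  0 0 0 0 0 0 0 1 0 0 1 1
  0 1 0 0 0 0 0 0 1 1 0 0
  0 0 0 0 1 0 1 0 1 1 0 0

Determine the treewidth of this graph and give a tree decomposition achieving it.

Treewidth 3.
One optimal decomposition is:
Bags: B1 = {c, g, h, j}  B2 = {c, g, j, l}  B3 = {c, e, j, l}  B4 = {e, j, k, l}  B5 = {e, i, k, l}  B6 = {e, f, i, k}  B7 = {b, f, i, k}  B8 = {b, d, f, i}  B9 = {a, b, d, f}
Tree: B1–B2, B2–B3, B3–B4, B4–B5, B5–B6, B6–B7, B7–B8, B8–B9

Every bag has size at most 4, so the width is 4 − 1 = 3 and tw(G) ≤ 3. For the lower bound: the 4 vertex sets {c,g,h}, {j}, {l}, {e,f,i,k} are disjoint, each induces a connected subgraph, and every pair is joined by at least one edge of G. Contracting each set to a single vertex therefore yields K_{4} as a minor, and since treewidth is minor-monotone, tw(G) ≥ tw(K_{4}) = 3. Combining the bounds, tw(G) = 3.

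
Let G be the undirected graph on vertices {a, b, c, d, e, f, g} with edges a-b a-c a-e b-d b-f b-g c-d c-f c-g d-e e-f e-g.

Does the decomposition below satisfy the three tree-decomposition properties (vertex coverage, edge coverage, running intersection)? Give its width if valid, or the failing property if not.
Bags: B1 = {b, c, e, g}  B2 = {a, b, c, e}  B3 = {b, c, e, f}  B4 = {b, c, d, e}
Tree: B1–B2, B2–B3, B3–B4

Checking the three conditions: (i) the bags cover all of {a, b, c, d, e, f, g}; (ii) for each edge, some bag contains both endpoints; (iii) the bags containing any fixed vertex form a subtree. All hold, so the decomposition is valid with width 4 − 1 = 3.

Yes; width 3.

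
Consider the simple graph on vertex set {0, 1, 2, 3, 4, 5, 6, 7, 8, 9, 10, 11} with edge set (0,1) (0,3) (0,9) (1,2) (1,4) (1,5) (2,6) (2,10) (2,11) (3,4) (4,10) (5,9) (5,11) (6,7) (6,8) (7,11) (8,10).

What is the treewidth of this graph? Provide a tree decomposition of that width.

Each bag holds 4 vertices, so the decomposition has width 3, which upper-bounds the treewidth. For the lower bound: the 4 vertex sets {6,7,8}, {10}, {2}, {1,4,5,11} are disjoint, each induces a connected subgraph, and every pair is joined by at least one edge of G. Contracting each set to a single vertex therefore yields K_{4} as a minor, and since treewidth is minor-monotone, tw(G) ≥ tw(K_{4}) = 3. Combining the bounds, tw(G) = 3.

Treewidth 3.
Bags: B1 = {6, 7, 8, 10}  B2 = {2, 6, 7, 10}  B3 = {2, 7, 10, 11}  B4 = {2, 4, 10, 11}  B5 = {1, 2, 4, 11}  B6 = {1, 4, 5, 11}  B7 = {1, 3, 4, 5}  B8 = {0, 1, 3, 5}  B9 = {0, 3, 5, 9}
Tree: B1–B2, B2–B3, B3–B4, B4–B5, B5–B6, B6–B7, B7–B8, B8–B9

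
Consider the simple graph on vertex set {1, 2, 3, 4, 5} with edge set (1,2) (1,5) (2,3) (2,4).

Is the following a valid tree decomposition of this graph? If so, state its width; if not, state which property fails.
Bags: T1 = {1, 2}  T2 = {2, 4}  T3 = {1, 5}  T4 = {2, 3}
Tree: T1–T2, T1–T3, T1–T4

Yes; width 1.

Every vertex of G appears in some bag (union = {1, 2, 3, 4, 5}); every edge is covered by a bag; and for each vertex v the set of bags containing v is connected in the bag tree. The decomposition is therefore valid. The largest bag has 2 vertices, so the width is 1.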